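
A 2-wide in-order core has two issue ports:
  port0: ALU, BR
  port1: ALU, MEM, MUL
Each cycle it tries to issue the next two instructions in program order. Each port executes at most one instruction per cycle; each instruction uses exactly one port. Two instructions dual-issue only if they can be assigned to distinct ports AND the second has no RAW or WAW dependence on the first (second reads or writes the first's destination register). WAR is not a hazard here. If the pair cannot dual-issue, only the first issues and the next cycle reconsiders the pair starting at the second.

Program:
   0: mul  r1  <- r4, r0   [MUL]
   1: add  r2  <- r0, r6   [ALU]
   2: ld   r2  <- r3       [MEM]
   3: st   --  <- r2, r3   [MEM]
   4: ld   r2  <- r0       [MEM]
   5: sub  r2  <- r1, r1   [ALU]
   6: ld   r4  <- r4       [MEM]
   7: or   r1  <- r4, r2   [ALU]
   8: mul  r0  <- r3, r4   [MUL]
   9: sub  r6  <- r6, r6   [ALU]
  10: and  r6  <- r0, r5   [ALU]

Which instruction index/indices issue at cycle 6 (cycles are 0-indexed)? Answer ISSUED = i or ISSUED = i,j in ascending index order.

ISSUED = 9

c0: i0+i1 mul.MUL+add.ALU  pair
c1: i2 ld.MEM  no-port MEM/MEM
c2: i3 st.MEM  no-port MEM/MEM
c3: i4 ld.MEM  WAW r2
c4: i5+i6 sub.ALU+ld.MEM  pair
c5: i7+i8 or.ALU+mul.MUL  pair
c6: i9 sub.ALU  WAW r6
c7: i10 and.ALU  tail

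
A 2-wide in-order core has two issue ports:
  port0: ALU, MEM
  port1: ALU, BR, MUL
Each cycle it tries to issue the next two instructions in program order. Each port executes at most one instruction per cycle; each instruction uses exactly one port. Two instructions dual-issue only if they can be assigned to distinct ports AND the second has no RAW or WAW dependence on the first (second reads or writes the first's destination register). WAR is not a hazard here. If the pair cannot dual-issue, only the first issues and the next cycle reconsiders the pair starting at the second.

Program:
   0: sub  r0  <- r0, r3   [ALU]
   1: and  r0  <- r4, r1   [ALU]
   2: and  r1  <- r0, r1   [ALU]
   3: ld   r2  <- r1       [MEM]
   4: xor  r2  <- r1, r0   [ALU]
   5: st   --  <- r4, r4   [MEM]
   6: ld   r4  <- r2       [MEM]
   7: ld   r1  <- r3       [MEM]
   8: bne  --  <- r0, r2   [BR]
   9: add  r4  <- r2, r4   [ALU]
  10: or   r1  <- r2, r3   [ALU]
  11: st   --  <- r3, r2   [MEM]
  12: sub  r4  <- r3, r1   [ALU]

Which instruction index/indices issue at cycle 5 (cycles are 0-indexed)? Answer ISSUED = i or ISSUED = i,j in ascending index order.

t=0 i0:sub ; WAW r0
t=1 i1:and ; RAW r0
t=2 i2:and ; RAW r1
t=3 i3:ld ; WAW r2
t=4 i4/i5:xor st ; dual
t=5 i6:ld ; no-port MEM/MEM
t=6 i7/i8:ld bne ; dual
t=7 i9/i10:add or ; dual
t=8 i11/i12:st sub ; dual

ISSUED = 6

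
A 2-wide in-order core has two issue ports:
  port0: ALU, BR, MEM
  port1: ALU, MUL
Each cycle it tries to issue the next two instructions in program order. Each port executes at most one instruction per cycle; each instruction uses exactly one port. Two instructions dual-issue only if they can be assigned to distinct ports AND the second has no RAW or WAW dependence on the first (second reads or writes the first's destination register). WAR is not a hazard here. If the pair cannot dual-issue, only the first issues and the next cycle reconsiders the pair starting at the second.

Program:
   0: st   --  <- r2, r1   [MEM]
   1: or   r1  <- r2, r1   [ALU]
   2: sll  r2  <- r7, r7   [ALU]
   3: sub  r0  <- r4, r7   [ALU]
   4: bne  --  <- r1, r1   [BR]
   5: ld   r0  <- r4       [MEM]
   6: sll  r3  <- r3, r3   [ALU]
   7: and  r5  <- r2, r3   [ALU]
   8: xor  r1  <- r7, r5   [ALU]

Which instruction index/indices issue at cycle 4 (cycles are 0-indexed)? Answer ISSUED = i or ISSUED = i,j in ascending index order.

ISSUED = 7

0. st;or @i0/i1  | 2-wide
1. sll;sub @i2/i3  | 2-wide
2. bne @i4  | no-port BR/MEM
3. ld;sll @i5/i6  | 2-wide
4. and @i7  | RAW r5
5. xor @i8  | tail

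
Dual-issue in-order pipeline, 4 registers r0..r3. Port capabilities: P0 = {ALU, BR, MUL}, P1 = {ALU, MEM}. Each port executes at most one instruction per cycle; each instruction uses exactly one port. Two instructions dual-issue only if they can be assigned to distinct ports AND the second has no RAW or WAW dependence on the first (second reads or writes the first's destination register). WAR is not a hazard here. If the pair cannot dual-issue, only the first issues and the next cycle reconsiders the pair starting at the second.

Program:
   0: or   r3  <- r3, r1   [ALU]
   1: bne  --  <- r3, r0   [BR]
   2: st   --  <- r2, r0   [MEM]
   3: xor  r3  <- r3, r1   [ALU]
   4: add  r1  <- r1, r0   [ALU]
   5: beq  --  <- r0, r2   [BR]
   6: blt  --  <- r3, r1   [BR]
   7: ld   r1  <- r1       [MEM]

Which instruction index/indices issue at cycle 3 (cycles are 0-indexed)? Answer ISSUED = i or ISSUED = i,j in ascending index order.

ISSUED = 5

0. or @i0  | RAW r3
1. bne/st @i1,i2  | dual
2. xor/add @i3,i4  | dual
3. beq @i5  | no-port BR/BR
4. blt/ld @i6,i7  | dual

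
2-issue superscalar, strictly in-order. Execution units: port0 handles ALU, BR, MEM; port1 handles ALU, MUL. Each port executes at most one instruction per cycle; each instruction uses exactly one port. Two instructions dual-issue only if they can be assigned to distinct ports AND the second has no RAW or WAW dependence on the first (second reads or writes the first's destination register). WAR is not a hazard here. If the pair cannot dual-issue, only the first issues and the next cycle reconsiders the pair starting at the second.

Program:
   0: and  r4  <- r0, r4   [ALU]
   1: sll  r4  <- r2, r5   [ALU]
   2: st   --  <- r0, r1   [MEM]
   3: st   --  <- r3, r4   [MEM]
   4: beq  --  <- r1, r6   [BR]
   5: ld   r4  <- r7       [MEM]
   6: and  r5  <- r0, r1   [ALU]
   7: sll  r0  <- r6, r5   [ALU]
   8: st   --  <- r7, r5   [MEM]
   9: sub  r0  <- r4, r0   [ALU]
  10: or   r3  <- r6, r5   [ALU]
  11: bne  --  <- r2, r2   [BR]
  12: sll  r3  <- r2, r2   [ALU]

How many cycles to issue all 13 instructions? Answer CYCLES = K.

[0] i0  and.ALU  -- WAW r4
[1] i1+i2  sll.ALU+st.MEM  -- 2-wide
[2] i3  st.MEM  -- no-port MEM/BR
[3] i4  beq.BR  -- no-port BR/MEM
[4] i5+i6  ld.MEM+and.ALU  -- 2-wide
[5] i7+i8  sll.ALU+st.MEM  -- 2-wide
[6] i9+i10  sub.ALU+or.ALU  -- 2-wide
[7] i11+i12  bne.BR+sll.ALU  -- 2-wide

CYCLES = 8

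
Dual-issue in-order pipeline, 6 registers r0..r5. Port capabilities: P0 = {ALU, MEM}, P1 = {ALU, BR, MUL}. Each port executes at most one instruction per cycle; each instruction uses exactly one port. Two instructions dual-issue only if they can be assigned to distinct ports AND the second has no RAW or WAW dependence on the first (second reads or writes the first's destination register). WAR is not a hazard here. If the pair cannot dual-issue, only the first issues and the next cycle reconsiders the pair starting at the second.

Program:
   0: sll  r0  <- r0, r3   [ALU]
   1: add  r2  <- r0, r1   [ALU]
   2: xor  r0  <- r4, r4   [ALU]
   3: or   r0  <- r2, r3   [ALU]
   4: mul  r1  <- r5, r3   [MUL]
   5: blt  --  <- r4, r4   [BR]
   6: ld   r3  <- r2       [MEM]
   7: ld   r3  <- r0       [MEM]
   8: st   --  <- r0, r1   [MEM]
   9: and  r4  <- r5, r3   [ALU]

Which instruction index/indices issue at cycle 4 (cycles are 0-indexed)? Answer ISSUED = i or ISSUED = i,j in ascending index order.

ISSUED = 7

  cy0 -> i0 (sll.ALU) RAW r0
  cy1 -> i1/i2 (add.ALU+xor.ALU) 2-wide
  cy2 -> i3/i4 (or.ALU+mul.MUL) 2-wide
  cy3 -> i5/i6 (blt.BR+ld.MEM) 2-wide
  cy4 -> i7 (ld.MEM) no-port MEM/MEM
  cy5 -> i8/i9 (st.MEM+and.ALU) 2-wide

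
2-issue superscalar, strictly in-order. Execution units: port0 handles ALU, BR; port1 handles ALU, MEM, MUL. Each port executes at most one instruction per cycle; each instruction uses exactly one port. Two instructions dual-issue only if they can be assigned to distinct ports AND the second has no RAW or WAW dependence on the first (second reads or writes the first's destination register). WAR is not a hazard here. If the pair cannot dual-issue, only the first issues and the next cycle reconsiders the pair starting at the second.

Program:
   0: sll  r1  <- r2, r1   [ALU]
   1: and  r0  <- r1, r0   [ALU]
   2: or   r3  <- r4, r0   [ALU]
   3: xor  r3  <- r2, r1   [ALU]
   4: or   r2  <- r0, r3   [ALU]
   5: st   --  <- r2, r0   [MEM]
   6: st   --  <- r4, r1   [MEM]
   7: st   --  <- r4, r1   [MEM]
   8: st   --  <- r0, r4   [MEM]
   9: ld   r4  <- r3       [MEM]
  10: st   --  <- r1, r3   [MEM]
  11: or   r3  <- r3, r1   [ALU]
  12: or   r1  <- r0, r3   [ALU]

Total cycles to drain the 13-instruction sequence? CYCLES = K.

0. sll.ALU @i0  | RAW r1
1. and.ALU @i1  | RAW r0
2. or.ALU @i2  | WAW r3
3. xor.ALU @i3  | RAW r3
4. or.ALU @i4  | RAW r2
5. st.MEM @i5  | no-port MEM/MEM
6. st.MEM @i6  | no-port MEM/MEM
7. st.MEM @i7  | no-port MEM/MEM
8. st.MEM @i8  | no-port MEM/MEM
9. ld.MEM @i9  | no-port MEM/MEM
10. st.MEM+or.ALU @i10&i11  | 2-wide
11. or.ALU @i12  | tail

CYCLES = 12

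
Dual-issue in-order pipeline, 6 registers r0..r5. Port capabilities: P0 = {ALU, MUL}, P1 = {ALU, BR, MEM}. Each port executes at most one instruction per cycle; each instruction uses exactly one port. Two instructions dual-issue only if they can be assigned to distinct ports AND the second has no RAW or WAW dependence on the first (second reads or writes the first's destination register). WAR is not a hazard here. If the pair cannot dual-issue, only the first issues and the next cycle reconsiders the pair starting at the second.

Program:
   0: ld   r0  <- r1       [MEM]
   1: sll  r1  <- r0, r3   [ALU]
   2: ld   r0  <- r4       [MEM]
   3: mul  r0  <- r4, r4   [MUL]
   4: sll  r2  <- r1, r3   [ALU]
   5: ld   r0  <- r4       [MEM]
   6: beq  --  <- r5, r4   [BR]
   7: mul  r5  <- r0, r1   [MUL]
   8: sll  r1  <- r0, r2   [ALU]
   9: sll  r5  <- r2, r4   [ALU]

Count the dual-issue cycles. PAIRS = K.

[0] i0  ld.MEM  -- RAW r0
[1] i1&i2  sll.ALU+ld.MEM  -- dual
[2] i3&i4  mul.MUL+sll.ALU  -- dual
[3] i5  ld.MEM  -- no-port MEM/BR
[4] i6&i7  beq.BR+mul.MUL  -- dual
[5] i8&i9  sll.ALU+sll.ALU  -- dual

PAIRS = 4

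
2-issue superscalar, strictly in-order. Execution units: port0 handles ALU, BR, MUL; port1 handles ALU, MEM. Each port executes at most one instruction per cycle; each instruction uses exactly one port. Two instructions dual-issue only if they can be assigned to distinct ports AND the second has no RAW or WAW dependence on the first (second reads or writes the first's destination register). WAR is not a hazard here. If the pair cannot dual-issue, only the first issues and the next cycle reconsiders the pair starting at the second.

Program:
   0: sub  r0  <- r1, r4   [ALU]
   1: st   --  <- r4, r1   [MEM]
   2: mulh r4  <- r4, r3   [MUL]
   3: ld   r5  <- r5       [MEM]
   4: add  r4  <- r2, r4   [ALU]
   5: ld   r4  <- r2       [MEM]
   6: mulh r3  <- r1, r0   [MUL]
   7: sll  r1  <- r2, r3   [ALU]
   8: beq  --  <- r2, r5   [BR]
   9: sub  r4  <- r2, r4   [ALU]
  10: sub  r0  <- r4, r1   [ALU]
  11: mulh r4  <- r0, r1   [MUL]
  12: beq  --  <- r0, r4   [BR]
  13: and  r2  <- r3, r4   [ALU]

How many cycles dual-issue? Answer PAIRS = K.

PAIRS = 5

t=0 i0+i1:sub;st ; pair
t=1 i2+i3:mulh;ld ; pair
t=2 i4:add ; WAW r4
t=3 i5+i6:ld;mulh ; pair
t=4 i7+i8:sll;beq ; pair
t=5 i9:sub ; RAW r4
t=6 i10:sub ; RAW r0
t=7 i11:mulh ; no-port MUL/BR
t=8 i12+i13:beq;and ; pair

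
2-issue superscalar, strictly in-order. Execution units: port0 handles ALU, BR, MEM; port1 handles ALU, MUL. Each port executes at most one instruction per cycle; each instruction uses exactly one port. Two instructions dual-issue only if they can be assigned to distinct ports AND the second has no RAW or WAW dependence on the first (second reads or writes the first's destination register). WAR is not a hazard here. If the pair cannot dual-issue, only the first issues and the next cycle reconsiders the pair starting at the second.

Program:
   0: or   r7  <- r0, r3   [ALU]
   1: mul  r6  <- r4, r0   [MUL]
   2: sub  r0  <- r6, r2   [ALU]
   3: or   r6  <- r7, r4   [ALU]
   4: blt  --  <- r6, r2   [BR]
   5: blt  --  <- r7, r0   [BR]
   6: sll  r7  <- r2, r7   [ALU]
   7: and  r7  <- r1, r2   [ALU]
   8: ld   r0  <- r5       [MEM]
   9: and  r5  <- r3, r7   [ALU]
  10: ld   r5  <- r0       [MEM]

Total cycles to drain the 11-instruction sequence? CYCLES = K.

CYCLES = 7

c0: i0,i1 or.ALU mul.MUL  2-wide
c1: i2,i3 sub.ALU or.ALU  2-wide
c2: i4 blt.BR  no-port BR/BR
c3: i5,i6 blt.BR sll.ALU  2-wide
c4: i7,i8 and.ALU ld.MEM  2-wide
c5: i9 and.ALU  WAW r5
c6: i10 ld.MEM  tail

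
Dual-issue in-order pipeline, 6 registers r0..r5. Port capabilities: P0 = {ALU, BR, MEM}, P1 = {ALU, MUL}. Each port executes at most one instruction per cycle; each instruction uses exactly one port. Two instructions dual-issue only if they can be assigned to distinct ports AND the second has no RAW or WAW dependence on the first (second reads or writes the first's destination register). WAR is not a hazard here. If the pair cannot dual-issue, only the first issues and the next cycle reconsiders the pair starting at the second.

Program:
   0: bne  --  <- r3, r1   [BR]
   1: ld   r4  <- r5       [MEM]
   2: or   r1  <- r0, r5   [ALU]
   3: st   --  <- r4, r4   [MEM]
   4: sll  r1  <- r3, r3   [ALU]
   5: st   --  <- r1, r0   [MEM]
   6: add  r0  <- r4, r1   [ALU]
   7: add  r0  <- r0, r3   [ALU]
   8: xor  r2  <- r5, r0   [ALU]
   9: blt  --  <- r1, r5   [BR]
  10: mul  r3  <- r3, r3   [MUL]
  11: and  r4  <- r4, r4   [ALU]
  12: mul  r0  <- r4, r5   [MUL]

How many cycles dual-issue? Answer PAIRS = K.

#0 head=0: bne i0 no-port BR/MEM
#1 head=1: ld+or i1/i2 dual
#2 head=3: st+sll i3/i4 dual
#3 head=5: st+add i5/i6 dual
#4 head=7: add i7 RAW r0
#5 head=8: xor+blt i8/i9 dual
#6 head=10: mul+and i10/i11 dual
#7 head=12: mul i12 tail

PAIRS = 5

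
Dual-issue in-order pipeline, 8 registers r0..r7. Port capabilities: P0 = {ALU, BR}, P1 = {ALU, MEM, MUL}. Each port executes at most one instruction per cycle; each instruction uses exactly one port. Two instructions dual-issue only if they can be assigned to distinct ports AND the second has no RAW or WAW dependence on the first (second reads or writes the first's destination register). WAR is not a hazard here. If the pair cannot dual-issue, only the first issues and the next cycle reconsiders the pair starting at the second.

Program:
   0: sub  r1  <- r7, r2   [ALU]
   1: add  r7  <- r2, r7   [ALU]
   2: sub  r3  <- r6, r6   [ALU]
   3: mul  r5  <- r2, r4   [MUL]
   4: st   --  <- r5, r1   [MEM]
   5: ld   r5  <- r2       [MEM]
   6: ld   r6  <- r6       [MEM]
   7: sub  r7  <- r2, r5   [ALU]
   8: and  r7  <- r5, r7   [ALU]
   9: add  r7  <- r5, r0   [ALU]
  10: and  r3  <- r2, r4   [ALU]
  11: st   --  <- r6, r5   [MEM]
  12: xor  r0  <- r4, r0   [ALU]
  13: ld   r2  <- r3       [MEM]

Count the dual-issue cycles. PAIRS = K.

c0: i0&i1 sub+add  dual
c1: i2&i3 sub+mul  dual
c2: i4 st  no-port MEM/MEM
c3: i5 ld  no-port MEM/MEM
c4: i6&i7 ld+sub  dual
c5: i8 and  WAW r7
c6: i9&i10 add+and  dual
c7: i11&i12 st+xor  dual
c8: i13 ld  tail

PAIRS = 5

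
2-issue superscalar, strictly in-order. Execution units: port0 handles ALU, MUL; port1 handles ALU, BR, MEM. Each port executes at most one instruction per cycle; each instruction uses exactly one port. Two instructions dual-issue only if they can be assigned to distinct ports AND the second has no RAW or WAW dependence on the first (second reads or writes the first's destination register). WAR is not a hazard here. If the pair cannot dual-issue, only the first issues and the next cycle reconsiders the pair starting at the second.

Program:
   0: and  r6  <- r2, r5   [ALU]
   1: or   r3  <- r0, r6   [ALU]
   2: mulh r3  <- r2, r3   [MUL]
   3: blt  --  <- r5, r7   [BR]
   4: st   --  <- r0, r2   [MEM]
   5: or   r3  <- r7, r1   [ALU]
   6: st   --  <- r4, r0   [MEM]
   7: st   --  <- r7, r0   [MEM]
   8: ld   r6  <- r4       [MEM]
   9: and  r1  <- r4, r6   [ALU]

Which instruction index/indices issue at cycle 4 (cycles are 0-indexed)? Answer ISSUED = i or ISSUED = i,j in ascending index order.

ISSUED = 6

[0] i0  and  -- RAW r6
[1] i1  or  -- RAW+WAW r3
[2] i2+i3  mulh/blt  -- pair
[3] i4+i5  st/or  -- pair
[4] i6  st  -- no-port MEM/MEM
[5] i7  st  -- no-port MEM/MEM
[6] i8  ld  -- RAW r6
[7] i9  and  -- tail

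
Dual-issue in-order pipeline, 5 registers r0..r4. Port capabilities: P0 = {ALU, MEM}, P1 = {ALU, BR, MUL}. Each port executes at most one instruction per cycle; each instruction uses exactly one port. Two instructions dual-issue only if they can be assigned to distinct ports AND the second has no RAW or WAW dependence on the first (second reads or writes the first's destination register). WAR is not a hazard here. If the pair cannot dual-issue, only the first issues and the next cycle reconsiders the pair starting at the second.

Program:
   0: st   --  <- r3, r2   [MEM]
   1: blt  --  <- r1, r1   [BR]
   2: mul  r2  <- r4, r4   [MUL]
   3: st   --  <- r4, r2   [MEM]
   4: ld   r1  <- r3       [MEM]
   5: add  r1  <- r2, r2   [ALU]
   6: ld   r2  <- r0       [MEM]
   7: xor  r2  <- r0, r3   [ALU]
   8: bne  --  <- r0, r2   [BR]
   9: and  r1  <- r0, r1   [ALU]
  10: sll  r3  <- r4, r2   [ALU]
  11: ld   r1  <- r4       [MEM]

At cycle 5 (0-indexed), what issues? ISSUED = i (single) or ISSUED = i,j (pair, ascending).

c0: i0&i1 st/blt  2-wide
c1: i2 mul  RAW r2
c2: i3 st  no-port MEM/MEM
c3: i4 ld  WAW r1
c4: i5&i6 add/ld  2-wide
c5: i7 xor  RAW r2
c6: i8&i9 bne/and  2-wide
c7: i10&i11 sll/ld  2-wide

ISSUED = 7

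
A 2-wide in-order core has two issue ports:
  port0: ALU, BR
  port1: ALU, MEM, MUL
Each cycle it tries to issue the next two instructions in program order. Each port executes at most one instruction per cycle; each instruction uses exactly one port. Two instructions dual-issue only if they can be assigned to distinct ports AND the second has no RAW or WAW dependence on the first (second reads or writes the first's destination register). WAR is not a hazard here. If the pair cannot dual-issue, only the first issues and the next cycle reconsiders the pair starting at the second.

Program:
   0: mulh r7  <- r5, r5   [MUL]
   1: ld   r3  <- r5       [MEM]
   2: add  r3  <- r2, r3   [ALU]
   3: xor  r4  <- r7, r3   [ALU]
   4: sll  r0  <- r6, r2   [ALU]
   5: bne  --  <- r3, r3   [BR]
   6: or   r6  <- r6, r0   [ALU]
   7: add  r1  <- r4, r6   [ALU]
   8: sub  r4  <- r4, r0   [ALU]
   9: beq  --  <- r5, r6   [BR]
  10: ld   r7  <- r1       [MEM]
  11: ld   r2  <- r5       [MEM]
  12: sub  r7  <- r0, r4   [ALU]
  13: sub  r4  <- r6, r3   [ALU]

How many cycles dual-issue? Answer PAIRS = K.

c0: i0 mulh.MUL  no-port MUL/MEM
c1: i1 ld.MEM  RAW+WAW r3
c2: i2 add.ALU  RAW r3
c3: i3/i4 xor.ALU/sll.ALU  2-wide
c4: i5/i6 bne.BR/or.ALU  2-wide
c5: i7/i8 add.ALU/sub.ALU  2-wide
c6: i9/i10 beq.BR/ld.MEM  2-wide
c7: i11/i12 ld.MEM/sub.ALU  2-wide
c8: i13 sub.ALU  tail

PAIRS = 5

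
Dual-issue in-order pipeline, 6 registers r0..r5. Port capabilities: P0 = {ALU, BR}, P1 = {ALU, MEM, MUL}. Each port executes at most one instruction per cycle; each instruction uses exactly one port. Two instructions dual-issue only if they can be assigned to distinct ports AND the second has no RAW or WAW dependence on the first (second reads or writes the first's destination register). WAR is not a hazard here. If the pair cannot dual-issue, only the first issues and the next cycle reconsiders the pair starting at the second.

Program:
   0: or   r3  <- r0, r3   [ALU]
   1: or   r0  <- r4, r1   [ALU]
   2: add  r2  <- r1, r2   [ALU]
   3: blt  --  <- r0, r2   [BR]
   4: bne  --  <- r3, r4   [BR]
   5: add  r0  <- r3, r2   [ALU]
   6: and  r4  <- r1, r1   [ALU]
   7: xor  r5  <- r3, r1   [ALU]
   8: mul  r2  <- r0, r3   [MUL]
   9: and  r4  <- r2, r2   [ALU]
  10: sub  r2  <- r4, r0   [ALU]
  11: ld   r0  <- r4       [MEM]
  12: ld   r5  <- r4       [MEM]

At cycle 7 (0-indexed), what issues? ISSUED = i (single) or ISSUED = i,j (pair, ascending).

ISSUED = 10,11

t=0 i0,i1:or/or ; 2-wide
t=1 i2:add ; RAW r2
t=2 i3:blt ; no-port BR/BR
t=3 i4,i5:bne/add ; 2-wide
t=4 i6,i7:and/xor ; 2-wide
t=5 i8:mul ; RAW r2
t=6 i9:and ; RAW r4
t=7 i10,i11:sub/ld ; 2-wide
t=8 i12:ld ; tail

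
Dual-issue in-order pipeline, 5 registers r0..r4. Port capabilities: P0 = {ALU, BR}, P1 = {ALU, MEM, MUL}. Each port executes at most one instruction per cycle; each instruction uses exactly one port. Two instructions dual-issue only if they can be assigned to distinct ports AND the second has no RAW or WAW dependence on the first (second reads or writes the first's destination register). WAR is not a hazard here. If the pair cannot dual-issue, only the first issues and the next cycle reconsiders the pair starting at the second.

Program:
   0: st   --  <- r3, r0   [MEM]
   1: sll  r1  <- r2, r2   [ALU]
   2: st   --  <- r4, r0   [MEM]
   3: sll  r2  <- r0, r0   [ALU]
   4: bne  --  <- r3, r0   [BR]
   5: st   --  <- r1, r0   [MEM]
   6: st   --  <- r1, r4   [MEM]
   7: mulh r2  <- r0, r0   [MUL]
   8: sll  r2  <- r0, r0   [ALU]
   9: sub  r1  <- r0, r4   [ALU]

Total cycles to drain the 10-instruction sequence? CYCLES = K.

CYCLES = 6

[0] i0/i1  st.MEM sll.ALU  -- dual
[1] i2/i3  st.MEM sll.ALU  -- dual
[2] i4/i5  bne.BR st.MEM  -- dual
[3] i6  st.MEM  -- no-port MEM/MUL
[4] i7  mulh.MUL  -- WAW r2
[5] i8/i9  sll.ALU sub.ALU  -- dual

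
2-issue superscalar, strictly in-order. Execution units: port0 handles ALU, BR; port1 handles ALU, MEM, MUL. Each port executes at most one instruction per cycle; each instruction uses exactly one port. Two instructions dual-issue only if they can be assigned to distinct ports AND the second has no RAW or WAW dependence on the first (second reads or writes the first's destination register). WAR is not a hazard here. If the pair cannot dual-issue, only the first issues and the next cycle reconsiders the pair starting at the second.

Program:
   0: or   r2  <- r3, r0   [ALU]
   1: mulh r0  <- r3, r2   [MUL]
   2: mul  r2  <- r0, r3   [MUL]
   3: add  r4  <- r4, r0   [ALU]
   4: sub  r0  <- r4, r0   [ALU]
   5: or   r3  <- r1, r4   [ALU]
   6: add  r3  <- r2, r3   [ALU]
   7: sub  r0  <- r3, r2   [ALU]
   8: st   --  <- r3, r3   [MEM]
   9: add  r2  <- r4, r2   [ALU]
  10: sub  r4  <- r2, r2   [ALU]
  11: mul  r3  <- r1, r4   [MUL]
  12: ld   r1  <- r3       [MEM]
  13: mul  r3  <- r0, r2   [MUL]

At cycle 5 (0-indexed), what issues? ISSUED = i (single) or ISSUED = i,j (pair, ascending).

ISSUED = 7,8

  cy0 -> i0 (or.ALU) RAW r2
  cy1 -> i1 (mulh.MUL) no-port MUL/MUL
  cy2 -> i2+i3 (mul.MUL+add.ALU) pair
  cy3 -> i4+i5 (sub.ALU+or.ALU) pair
  cy4 -> i6 (add.ALU) RAW r3
  cy5 -> i7+i8 (sub.ALU+st.MEM) pair
  cy6 -> i9 (add.ALU) RAW r2
  cy7 -> i10 (sub.ALU) RAW r4
  cy8 -> i11 (mul.MUL) no-port MUL/MEM
  cy9 -> i12 (ld.MEM) no-port MEM/MUL
  cy10 -> i13 (mul.MUL) tail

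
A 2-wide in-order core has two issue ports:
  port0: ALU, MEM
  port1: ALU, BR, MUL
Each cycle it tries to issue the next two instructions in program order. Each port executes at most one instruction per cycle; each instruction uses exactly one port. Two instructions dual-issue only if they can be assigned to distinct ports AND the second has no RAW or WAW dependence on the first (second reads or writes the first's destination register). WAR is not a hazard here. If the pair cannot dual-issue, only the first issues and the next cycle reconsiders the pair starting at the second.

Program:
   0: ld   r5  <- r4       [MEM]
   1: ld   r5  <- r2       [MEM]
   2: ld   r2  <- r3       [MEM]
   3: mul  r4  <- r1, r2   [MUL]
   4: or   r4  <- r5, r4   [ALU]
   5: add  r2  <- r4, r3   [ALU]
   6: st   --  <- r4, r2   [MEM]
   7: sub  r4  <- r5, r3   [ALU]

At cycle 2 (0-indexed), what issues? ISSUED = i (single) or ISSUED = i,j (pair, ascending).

  cy0 -> i0 (ld.MEM) no-port MEM/MEM
  cy1 -> i1 (ld.MEM) no-port MEM/MEM
  cy2 -> i2 (ld.MEM) RAW r2
  cy3 -> i3 (mul.MUL) RAW+WAW r4
  cy4 -> i4 (or.ALU) RAW r4
  cy5 -> i5 (add.ALU) RAW r2
  cy6 -> i6&i7 (st.MEM+sub.ALU) pair

ISSUED = 2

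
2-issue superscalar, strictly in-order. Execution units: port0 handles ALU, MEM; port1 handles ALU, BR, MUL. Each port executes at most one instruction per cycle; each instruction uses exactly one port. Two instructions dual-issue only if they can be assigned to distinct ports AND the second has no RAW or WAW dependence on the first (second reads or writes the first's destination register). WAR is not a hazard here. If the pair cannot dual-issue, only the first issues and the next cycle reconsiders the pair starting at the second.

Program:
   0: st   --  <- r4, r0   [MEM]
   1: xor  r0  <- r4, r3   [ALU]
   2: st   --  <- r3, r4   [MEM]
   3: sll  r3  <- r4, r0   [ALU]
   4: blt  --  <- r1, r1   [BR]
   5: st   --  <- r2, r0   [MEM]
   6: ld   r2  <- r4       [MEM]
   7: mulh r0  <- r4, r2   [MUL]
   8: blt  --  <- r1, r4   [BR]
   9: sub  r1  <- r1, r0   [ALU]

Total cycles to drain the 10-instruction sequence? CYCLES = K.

CYCLES = 6

  cy0 -> i0,i1 (st.MEM+xor.ALU) pair
  cy1 -> i2,i3 (st.MEM+sll.ALU) pair
  cy2 -> i4,i5 (blt.BR+st.MEM) pair
  cy3 -> i6 (ld.MEM) RAW r2
  cy4 -> i7 (mulh.MUL) no-port MUL/BR
  cy5 -> i8,i9 (blt.BR+sub.ALU) pair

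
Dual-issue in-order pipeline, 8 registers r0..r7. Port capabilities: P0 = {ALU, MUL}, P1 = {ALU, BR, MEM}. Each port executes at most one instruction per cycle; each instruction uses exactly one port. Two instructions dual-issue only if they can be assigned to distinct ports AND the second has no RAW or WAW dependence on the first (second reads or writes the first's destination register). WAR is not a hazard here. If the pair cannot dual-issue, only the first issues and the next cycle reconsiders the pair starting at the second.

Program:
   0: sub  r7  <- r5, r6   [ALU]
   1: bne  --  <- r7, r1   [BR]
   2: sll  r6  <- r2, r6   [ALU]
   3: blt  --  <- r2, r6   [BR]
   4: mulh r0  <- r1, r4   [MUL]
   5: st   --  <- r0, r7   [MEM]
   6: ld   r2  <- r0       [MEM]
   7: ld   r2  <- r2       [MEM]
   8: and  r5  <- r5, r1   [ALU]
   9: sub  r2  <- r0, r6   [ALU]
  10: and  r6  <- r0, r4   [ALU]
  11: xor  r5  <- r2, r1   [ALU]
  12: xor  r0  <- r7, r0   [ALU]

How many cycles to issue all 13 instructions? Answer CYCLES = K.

  cy0 -> i0 (sub.ALU) RAW r7
  cy1 -> i1,i2 (bne.BR/sll.ALU) dual
  cy2 -> i3,i4 (blt.BR/mulh.MUL) dual
  cy3 -> i5 (st.MEM) no-port MEM/MEM
  cy4 -> i6 (ld.MEM) no-port MEM/MEM
  cy5 -> i7,i8 (ld.MEM/and.ALU) dual
  cy6 -> i9,i10 (sub.ALU/and.ALU) dual
  cy7 -> i11,i12 (xor.ALU/xor.ALU) dual

CYCLES = 8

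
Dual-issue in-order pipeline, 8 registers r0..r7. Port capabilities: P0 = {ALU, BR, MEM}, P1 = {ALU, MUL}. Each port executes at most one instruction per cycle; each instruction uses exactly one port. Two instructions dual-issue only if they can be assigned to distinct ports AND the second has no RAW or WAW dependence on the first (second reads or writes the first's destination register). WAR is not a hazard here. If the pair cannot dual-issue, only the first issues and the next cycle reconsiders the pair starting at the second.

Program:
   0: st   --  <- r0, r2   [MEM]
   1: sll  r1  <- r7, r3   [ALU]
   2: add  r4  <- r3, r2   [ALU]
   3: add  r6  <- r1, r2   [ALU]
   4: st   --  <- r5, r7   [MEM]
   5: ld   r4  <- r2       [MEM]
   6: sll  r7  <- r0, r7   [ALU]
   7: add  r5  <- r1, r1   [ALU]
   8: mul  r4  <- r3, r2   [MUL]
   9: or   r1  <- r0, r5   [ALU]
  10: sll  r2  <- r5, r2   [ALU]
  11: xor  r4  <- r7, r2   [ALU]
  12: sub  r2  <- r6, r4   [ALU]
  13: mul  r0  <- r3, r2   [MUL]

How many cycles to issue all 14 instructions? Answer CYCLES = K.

c0: i0,i1 st.MEM+sll.ALU  pair
c1: i2,i3 add.ALU+add.ALU  pair
c2: i4 st.MEM  no-port MEM/MEM
c3: i5,i6 ld.MEM+sll.ALU  pair
c4: i7,i8 add.ALU+mul.MUL  pair
c5: i9,i10 or.ALU+sll.ALU  pair
c6: i11 xor.ALU  RAW r4
c7: i12 sub.ALU  RAW r2
c8: i13 mul.MUL  tail

CYCLES = 9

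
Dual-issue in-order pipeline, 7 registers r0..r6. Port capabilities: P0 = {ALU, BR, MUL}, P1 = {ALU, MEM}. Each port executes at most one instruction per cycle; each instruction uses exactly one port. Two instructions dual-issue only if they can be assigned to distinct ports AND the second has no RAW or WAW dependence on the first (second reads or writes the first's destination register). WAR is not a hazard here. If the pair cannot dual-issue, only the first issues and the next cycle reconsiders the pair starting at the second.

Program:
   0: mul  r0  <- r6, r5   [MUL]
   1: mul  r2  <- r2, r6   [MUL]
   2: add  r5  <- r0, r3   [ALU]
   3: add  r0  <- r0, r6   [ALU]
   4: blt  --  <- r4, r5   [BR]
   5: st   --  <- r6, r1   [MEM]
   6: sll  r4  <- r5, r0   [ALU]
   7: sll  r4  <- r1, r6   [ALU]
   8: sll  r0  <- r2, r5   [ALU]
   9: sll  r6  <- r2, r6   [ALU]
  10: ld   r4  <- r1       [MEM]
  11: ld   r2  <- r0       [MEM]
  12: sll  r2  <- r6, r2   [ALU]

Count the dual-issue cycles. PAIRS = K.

PAIRS = 5

[0] i0  mul  -- no-port MUL/MUL
[1] i1,i2  mul+add  -- dual
[2] i3,i4  add+blt  -- dual
[3] i5,i6  st+sll  -- dual
[4] i7,i8  sll+sll  -- dual
[5] i9,i10  sll+ld  -- dual
[6] i11  ld  -- RAW+WAW r2
[7] i12  sll  -- tail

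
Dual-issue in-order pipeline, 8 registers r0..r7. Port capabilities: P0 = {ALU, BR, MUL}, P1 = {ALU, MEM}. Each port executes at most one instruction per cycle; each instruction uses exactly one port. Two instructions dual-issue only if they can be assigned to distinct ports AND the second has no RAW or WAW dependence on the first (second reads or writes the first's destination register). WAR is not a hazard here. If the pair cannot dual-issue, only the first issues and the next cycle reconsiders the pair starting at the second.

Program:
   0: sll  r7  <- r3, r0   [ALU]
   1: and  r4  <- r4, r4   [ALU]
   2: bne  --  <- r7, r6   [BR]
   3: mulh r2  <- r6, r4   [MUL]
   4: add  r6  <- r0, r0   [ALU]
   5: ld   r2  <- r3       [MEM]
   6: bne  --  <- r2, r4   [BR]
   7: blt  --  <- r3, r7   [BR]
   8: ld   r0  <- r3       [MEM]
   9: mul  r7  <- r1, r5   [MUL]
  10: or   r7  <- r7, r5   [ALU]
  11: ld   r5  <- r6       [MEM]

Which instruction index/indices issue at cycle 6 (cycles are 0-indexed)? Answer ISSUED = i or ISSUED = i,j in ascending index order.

ISSUED = 9

t=0 i0+i1:sll.ALU;and.ALU ; dual
t=1 i2:bne.BR ; no-port BR/MUL
t=2 i3+i4:mulh.MUL;add.ALU ; dual
t=3 i5:ld.MEM ; RAW r2
t=4 i6:bne.BR ; no-port BR/BR
t=5 i7+i8:blt.BR;ld.MEM ; dual
t=6 i9:mul.MUL ; RAW+WAW r7
t=7 i10+i11:or.ALU;ld.MEM ; dual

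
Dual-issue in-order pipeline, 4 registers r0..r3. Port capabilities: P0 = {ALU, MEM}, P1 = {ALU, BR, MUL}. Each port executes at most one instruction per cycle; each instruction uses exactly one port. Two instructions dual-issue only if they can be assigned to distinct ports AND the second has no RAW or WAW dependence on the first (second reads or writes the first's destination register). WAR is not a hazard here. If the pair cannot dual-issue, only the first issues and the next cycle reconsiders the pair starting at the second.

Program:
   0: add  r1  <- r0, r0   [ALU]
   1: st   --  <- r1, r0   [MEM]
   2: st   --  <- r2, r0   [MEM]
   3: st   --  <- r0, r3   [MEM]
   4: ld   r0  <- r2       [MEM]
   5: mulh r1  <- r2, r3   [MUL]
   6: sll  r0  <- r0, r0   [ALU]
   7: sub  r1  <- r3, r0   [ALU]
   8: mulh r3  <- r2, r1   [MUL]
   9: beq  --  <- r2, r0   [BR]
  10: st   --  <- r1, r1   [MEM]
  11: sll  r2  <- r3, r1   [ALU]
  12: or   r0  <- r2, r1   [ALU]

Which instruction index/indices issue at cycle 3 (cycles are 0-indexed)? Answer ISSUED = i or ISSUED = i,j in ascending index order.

ISSUED = 3

0. add.ALU @i0  | RAW r1
1. st.MEM @i1  | no-port MEM/MEM
2. st.MEM @i2  | no-port MEM/MEM
3. st.MEM @i3  | no-port MEM/MEM
4. ld.MEM/mulh.MUL @i4,i5  | dual
5. sll.ALU @i6  | RAW r0
6. sub.ALU @i7  | RAW r1
7. mulh.MUL @i8  | no-port MUL/BR
8. beq.BR/st.MEM @i9,i10  | dual
9. sll.ALU @i11  | RAW r2
10. or.ALU @i12  | tail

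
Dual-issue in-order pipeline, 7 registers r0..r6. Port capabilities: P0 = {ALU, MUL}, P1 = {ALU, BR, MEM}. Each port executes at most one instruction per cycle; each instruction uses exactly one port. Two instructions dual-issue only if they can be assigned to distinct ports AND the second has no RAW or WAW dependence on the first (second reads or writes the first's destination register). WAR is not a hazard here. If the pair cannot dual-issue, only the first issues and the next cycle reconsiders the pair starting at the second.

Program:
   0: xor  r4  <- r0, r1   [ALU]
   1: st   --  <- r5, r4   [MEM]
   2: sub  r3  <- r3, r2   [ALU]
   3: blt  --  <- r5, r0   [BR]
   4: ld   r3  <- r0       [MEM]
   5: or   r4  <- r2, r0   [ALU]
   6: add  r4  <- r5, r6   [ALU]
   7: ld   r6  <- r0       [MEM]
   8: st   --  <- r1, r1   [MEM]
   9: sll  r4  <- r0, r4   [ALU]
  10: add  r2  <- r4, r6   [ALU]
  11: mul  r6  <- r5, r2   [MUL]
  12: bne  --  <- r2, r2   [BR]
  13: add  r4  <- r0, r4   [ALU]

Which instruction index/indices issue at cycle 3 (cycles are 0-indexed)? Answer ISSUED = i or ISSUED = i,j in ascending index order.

0. xor.ALU @i0  | RAW r4
1. st.MEM sub.ALU @i1/i2  | pair
2. blt.BR @i3  | no-port BR/MEM
3. ld.MEM or.ALU @i4/i5  | pair
4. add.ALU ld.MEM @i6/i7  | pair
5. st.MEM sll.ALU @i8/i9  | pair
6. add.ALU @i10  | RAW r2
7. mul.MUL bne.BR @i11/i12  | pair
8. add.ALU @i13  | tail

ISSUED = 4,5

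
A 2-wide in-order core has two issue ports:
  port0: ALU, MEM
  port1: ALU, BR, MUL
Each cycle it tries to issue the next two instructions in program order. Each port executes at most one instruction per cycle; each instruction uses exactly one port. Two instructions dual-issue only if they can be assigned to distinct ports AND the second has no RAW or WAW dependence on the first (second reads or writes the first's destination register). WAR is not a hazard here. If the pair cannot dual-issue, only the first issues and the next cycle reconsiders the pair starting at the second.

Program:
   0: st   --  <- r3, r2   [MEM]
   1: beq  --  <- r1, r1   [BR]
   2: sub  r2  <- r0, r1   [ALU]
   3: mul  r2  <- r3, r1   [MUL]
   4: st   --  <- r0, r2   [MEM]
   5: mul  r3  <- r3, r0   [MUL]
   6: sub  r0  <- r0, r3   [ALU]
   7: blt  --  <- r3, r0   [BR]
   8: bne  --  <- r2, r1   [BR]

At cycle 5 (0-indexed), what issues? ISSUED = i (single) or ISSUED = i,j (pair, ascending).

t=0 i0&i1:st.MEM beq.BR ; dual
t=1 i2:sub.ALU ; WAW r2
t=2 i3:mul.MUL ; RAW r2
t=3 i4&i5:st.MEM mul.MUL ; dual
t=4 i6:sub.ALU ; RAW r0
t=5 i7:blt.BR ; no-port BR/BR
t=6 i8:bne.BR ; tail

ISSUED = 7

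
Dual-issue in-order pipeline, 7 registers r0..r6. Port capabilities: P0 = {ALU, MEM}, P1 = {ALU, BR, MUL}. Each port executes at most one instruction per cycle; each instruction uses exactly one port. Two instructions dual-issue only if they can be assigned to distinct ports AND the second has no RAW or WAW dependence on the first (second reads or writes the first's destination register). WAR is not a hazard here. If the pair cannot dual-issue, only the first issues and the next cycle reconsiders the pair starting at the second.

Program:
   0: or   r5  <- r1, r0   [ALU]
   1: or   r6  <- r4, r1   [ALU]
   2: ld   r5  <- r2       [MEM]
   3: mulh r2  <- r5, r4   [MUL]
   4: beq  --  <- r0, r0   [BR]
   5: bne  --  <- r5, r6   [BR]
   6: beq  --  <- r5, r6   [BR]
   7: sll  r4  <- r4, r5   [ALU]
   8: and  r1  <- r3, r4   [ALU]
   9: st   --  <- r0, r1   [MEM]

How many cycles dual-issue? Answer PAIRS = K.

c0: i0,i1 or/or  pair
c1: i2 ld  RAW r5
c2: i3 mulh  no-port MUL/BR
c3: i4 beq  no-port BR/BR
c4: i5 bne  no-port BR/BR
c5: i6,i7 beq/sll  pair
c6: i8 and  RAW r1
c7: i9 st  tail

PAIRS = 2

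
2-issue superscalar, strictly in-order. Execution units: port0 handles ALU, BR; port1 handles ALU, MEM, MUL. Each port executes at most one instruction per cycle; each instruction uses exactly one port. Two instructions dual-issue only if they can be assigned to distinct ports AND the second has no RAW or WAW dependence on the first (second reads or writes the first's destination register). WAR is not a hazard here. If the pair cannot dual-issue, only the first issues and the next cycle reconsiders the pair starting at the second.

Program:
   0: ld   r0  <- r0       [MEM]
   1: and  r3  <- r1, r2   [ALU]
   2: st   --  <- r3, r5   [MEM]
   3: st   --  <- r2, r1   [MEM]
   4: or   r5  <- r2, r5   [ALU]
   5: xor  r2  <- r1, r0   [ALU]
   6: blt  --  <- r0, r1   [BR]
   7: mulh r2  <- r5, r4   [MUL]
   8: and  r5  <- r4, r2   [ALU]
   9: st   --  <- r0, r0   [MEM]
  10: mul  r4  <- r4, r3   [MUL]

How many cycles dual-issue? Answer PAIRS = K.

#0 head=0: ld+and i0+i1 pair
#1 head=2: st i2 no-port MEM/MEM
#2 head=3: st+or i3+i4 pair
#3 head=5: xor+blt i5+i6 pair
#4 head=7: mulh i7 RAW r2
#5 head=8: and+st i8+i9 pair
#6 head=10: mul i10 tail

PAIRS = 4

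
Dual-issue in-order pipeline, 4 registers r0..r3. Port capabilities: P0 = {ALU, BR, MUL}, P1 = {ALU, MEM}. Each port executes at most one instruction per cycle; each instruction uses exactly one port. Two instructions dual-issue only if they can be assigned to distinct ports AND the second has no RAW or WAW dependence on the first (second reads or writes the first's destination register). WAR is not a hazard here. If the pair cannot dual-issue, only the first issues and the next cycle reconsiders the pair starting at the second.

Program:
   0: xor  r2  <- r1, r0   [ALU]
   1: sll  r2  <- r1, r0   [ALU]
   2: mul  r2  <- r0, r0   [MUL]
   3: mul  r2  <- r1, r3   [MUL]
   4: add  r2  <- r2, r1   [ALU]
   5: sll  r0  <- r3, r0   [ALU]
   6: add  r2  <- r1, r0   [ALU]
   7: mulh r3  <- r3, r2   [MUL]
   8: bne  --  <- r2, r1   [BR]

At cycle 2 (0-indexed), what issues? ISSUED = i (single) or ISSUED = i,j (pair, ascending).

  cy0 -> i0 (xor.ALU) WAW r2
  cy1 -> i1 (sll.ALU) WAW r2
  cy2 -> i2 (mul.MUL) no-port MUL/MUL
  cy3 -> i3 (mul.MUL) RAW+WAW r2
  cy4 -> i4/i5 (add.ALU+sll.ALU) 2-wide
  cy5 -> i6 (add.ALU) RAW r2
  cy6 -> i7 (mulh.MUL) no-port MUL/BR
  cy7 -> i8 (bne.BR) tail

ISSUED = 2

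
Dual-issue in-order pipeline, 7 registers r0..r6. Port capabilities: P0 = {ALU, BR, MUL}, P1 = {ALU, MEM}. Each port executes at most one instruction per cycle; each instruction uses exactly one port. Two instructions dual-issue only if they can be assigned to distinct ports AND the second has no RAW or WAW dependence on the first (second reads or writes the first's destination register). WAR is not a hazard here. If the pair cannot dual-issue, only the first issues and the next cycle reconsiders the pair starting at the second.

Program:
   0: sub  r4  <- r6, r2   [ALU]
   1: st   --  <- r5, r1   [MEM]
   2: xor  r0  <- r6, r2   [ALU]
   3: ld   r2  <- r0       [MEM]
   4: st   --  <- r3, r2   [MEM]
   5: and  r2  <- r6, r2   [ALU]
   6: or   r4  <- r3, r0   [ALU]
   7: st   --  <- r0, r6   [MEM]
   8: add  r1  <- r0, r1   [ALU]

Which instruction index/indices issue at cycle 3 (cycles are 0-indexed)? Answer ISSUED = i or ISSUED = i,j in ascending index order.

ISSUED = 4,5

0. sub.ALU st.MEM @i0+i1  | pair
1. xor.ALU @i2  | RAW r0
2. ld.MEM @i3  | no-port MEM/MEM
3. st.MEM and.ALU @i4+i5  | pair
4. or.ALU st.MEM @i6+i7  | pair
5. add.ALU @i8  | tail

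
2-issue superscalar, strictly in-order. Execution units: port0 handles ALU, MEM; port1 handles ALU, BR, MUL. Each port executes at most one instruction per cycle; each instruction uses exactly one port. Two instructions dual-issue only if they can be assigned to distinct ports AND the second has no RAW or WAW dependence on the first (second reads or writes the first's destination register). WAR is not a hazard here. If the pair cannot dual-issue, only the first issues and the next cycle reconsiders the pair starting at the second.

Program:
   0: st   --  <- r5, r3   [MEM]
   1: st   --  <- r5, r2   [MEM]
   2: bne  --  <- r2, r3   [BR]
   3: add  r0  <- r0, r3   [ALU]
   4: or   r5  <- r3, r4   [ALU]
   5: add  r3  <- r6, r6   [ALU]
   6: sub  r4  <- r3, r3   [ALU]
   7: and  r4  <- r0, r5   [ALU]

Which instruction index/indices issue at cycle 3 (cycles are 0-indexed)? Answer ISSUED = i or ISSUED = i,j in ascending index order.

ISSUED = 5

#0 head=0: st i0 no-port MEM/MEM
#1 head=1: st+bne i1+i2 2-wide
#2 head=3: add+or i3+i4 2-wide
#3 head=5: add i5 RAW r3
#4 head=6: sub i6 WAW r4
#5 head=7: and i7 tail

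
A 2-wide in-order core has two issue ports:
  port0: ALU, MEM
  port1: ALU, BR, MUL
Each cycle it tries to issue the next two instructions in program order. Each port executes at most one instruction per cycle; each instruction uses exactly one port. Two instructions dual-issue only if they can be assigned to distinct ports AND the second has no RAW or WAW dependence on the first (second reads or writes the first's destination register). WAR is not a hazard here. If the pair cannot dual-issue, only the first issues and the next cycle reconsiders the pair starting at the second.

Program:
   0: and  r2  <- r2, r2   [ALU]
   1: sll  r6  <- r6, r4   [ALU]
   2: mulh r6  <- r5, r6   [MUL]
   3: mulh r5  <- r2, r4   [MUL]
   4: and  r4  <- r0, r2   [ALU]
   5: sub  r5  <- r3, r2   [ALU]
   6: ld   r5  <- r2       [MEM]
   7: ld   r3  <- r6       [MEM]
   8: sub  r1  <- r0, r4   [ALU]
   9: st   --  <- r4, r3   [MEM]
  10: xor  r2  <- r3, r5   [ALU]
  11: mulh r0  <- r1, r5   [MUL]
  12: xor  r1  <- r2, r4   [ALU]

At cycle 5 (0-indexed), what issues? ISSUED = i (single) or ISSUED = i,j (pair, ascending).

#0 head=0: and;sll i0&i1 pair
#1 head=2: mulh i2 no-port MUL/MUL
#2 head=3: mulh;and i3&i4 pair
#3 head=5: sub i5 WAW r5
#4 head=6: ld i6 no-port MEM/MEM
#5 head=7: ld;sub i7&i8 pair
#6 head=9: st;xor i9&i10 pair
#7 head=11: mulh;xor i11&i12 pair

ISSUED = 7,8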